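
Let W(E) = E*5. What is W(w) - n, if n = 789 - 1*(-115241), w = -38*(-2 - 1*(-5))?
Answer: -116600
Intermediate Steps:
w = -114 (w = -38*(-2 + 5) = -38*3 = -114)
n = 116030 (n = 789 + 115241 = 116030)
W(E) = 5*E
W(w) - n = 5*(-114) - 1*116030 = -570 - 116030 = -116600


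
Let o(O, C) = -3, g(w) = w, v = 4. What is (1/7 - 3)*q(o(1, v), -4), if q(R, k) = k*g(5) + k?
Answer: 480/7 ≈ 68.571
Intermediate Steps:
q(R, k) = 6*k (q(R, k) = k*5 + k = 5*k + k = 6*k)
(1/7 - 3)*q(o(1, v), -4) = (1/7 - 3)*(6*(-4)) = (⅐ - 3)*(-24) = -20/7*(-24) = 480/7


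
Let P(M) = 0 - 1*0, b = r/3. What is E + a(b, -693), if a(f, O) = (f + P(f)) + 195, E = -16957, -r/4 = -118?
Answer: -49814/3 ≈ -16605.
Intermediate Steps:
r = 472 (r = -4*(-118) = 472)
b = 472/3 ≈ 157.33
P(M) = 0 (P(M) = 0 + 0 = 0)
a(f, O) = 195 + f (a(f, O) = (f + 0) + 195 = f + 195 = 195 + f)
E + a(b, -693) = -16957 + (195 + 472/3) = -16957 + 1057/3 = -49814/3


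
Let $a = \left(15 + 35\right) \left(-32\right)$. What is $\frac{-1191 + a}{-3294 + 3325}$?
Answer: $- \frac{2791}{31} \approx -90.032$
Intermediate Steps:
$a = -1600$ ($a = 50 \left(-32\right) = -1600$)
$\frac{-1191 + a}{-3294 + 3325} = \frac{-1191 - 1600}{-3294 + 3325} = - \frac{2791}{31}$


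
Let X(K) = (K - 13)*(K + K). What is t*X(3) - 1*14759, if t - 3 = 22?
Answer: -16259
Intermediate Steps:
t = 25 (t = 3 + 22 = 25)
X(K) = 2*K*(-13 + K) (X(K) = (-13 + K)*(2*K) = 2*K*(-13 + K))
t*X(3) - 1*14759 = 25*(2*3*(-13 + 3)) - 1*14759 = 25*(2*3*(-10)) - 14759 = 25*(-60) - 14759 = -1500 - 14759 = -16259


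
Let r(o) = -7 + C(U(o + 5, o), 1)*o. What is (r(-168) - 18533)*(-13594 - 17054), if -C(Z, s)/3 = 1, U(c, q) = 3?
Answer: 552767328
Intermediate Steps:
C(Z, s) = -3 (C(Z, s) = -3*1 = -3)
r(o) = -7 - 3*o
(r(-168) - 18533)*(-13594 - 17054) = ((-7 - 3*(-168)) - 18533)*(-13594 - 17054) = ((-7 + 504) - 18533)*(-30648) = (497 - 18533)*(-30648) = -18036*(-30648) = 552767328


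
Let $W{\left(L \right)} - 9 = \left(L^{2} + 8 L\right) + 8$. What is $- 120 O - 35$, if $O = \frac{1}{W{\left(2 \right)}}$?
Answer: $- \frac{1415}{37} \approx -38.243$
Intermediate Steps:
$W{\left(L \right)} = 17 + L^{2} + 8 L$ ($W{\left(L \right)} = 9 + \left(\left(L^{2} + 8 L\right) + 8\right) = 9 + \left(8 + L^{2} + 8 L\right) = 17 + L^{2} + 8 L$)
$O = \frac{1}{37}$ ($O = \frac{1}{17 + 2^{2} + 8 \cdot 2} = \frac{1}{17 + 4 + 16} = \frac{1}{37} \approx 0.027027$)
$- 120 O - 35 = \left(-120\right) \frac{1}{37} - 35 = - \frac{120}{37} + \left(-36 + 1\right) = - \frac{120}{37} - 35 = - \frac{1415}{37}$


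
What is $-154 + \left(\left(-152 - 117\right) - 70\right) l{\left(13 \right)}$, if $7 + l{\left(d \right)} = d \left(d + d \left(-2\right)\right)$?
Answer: $59510$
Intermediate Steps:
$l{\left(d \right)} = -7 - d^{2}$ ($l{\left(d \right)} = -7 + d \left(d + d \left(-2\right)\right) = -7 + d \left(d - 2 d\right) = -7 + d \left(- d\right) = -7 - d^{2}$)
$-154 + \left(\left(-152 - 117\right) - 70\right) l{\left(13 \right)} = -154 + \left(\left(-152 - 117\right) - 70\right) \left(-7 - 13^{2}\right) = -154 + \left(-269 - 70\right) \left(-7 - 169\right) = -154 - 339 \left(-7 - 169\right) = -154 - -59664 = -154 + 59664 = 59510$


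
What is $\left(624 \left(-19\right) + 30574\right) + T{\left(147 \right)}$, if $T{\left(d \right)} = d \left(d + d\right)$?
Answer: $61936$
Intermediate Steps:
$T{\left(d \right)} = 2 d^{2}$ ($T{\left(d \right)} = d 2 d = 2 d^{2}$)
$\left(624 \left(-19\right) + 30574\right) + T{\left(147 \right)} = \left(624 \left(-19\right) + 30574\right) + 2 \cdot 147^{2} = \left(-11856 + 30574\right) + 2 \cdot 21609 = 18718 + 43218 = 61936$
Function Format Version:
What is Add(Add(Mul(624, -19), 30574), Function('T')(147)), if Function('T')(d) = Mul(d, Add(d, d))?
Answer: 61936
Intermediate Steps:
Function('T')(d) = Mul(2, Pow(d, 2)) (Function('T')(d) = Mul(d, Mul(2, d)) = Mul(2, Pow(d, 2)))
Add(Add(Mul(624, -19), 30574), Function('T')(147)) = Add(Add(Mul(624, -19), 30574), Mul(2, Pow(147, 2))) = Add(Add(-11856, 30574), Mul(2, 21609)) = Add(18718, 43218) = 61936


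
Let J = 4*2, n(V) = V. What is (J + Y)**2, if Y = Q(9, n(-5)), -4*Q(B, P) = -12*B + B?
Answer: 17161/16 ≈ 1072.6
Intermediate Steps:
J = 8
Q(B, P) = 11*B/4 (Q(B, P) = -(-12*B + B)/4 = -(-11)*B/4 = 11*B/4)
Y = 99/4 (Y = (11/4)*9 = 99/4 ≈ 24.750)
(J + Y)**2 = (8 + 99/4)**2 = (131/4)**2 = 17161/16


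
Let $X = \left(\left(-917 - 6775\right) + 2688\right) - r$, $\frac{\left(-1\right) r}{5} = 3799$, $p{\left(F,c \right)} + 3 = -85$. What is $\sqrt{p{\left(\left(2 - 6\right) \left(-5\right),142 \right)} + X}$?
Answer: $\sqrt{13903} \approx 117.91$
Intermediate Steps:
$p{\left(F,c \right)} = -88$ ($p{\left(F,c \right)} = -3 - 85 = -88$)
$r = -18995$ ($r = \left(-5\right) 3799 = -18995$)
$X = 13991$ ($X = \left(\left(-917 - 6775\right) + 2688\right) - -18995 = \left(-7692 + 2688\right) + 18995 = -5004 + 18995 = 13991$)
$\sqrt{p{\left(\left(2 - 6\right) \left(-5\right),142 \right)} + X} = \sqrt{-88 + 13991} = \sqrt{13903}$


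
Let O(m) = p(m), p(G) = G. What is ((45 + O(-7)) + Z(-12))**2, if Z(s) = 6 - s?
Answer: 3136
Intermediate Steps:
O(m) = m
((45 + O(-7)) + Z(-12))**2 = ((45 - 7) + (6 - 1*(-12)))**2 = (38 + (6 + 12))**2 = (38 + 18)**2 = 56**2 = 3136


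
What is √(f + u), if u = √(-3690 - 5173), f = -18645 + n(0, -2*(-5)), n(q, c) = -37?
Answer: √(-18682 + I*√8863) ≈ 0.3444 + 136.68*I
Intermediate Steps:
f = -18682 (f = -18645 - 37 = -18682)
u = I*√8863 (u = √(-8863) = I*√8863 ≈ 94.144*I)
√(f + u) = √(-18682 + I*√8863)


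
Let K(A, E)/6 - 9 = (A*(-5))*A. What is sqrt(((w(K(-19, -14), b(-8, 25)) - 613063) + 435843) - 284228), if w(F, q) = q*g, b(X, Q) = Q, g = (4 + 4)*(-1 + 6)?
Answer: 4*I*sqrt(28778) ≈ 678.56*I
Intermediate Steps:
g = 40 (g = 8*5 = 40)
K(A, E) = 54 - 30*A**2 (K(A, E) = 54 + 6*((A*(-5))*A) = 54 + 6*((-5*A)*A) = 54 + 6*(-5*A**2) = 54 - 30*A**2)
w(F, q) = 40*q (w(F, q) = q*40 = 40*q)
sqrt(((w(K(-19, -14), b(-8, 25)) - 613063) + 435843) - 284228) = sqrt(((40*25 - 613063) + 435843) - 284228) = sqrt(((1000 - 613063) + 435843) - 284228) = sqrt((-612063 + 435843) - 284228) = sqrt(-176220 - 284228) = sqrt(-460448) = 4*I*sqrt(28778)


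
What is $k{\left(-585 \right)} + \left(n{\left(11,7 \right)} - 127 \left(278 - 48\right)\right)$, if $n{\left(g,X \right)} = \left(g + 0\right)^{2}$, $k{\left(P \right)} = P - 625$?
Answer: $-30299$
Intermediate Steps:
$k{\left(P \right)} = -625 + P$ ($k{\left(P \right)} = P - 625 = -625 + P$)
$n{\left(g,X \right)} = g^{2}$
$k{\left(-585 \right)} + \left(n{\left(11,7 \right)} - 127 \left(278 - 48\right)\right) = \left(-625 - 585\right) + \left(11^{2} - 127 \left(278 - 48\right)\right) = -1210 + \left(121 - 29210\right) = -1210 - 29089 = -30299$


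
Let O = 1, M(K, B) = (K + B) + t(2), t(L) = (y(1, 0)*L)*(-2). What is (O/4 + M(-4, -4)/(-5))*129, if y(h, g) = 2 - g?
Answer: 8901/20 ≈ 445.05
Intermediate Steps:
t(L) = -4*L (t(L) = ((2 - 1*0)*L)*(-2) = ((2 + 0)*L)*(-2) = (2*L)*(-2) = -4*L)
M(K, B) = -8 + B + K (M(K, B) = (K + B) - 4*2 = (B + K) - 8 = -8 + B + K)
(O/4 + M(-4, -4)/(-5))*129 = (1/4 + (-8 - 4 - 4)/(-5))*129 = (1*(¼) - 16*(-⅕))*129 = (¼ + 16/5)*129 = (69/20)*129 = 8901/20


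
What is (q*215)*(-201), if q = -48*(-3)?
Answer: -6222960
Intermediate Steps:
q = 144
(q*215)*(-201) = (144*215)*(-201) = 30960*(-201) = -6222960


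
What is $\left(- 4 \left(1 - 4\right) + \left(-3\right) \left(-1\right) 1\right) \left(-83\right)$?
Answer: $-1245$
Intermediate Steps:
$\left(- 4 \left(1 - 4\right) + \left(-3\right) \left(-1\right) 1\right) \left(-83\right) = \left(\left(-4\right) \left(-3\right) + 3 \cdot 1\right) \left(-83\right) = \left(12 + 3\right) \left(-83\right) = 15 \left(-83\right) = -1245$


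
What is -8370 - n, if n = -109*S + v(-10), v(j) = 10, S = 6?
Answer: -7726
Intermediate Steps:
n = -644 (n = -109*6 + 10 = -654 + 10 = -644)
-8370 - n = -8370 - 1*(-644) = -8370 + 644 = -7726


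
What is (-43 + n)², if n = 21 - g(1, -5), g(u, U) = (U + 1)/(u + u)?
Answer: 400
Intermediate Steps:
g(u, U) = (1 + U)/(2*u) (g(u, U) = (1 + U)/((2*u)) = (1 + U)*(1/(2*u)) = (1 + U)/(2*u))
n = 23 (n = 21 - (1 - 5)/(2*1) = 21 - (-4)/2 = 21 - 1*(-2) = 21 + 2 = 23)
(-43 + n)² = (-43 + 23)² = (-20)² = 400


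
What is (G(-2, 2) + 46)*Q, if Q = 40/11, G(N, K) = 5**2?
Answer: 2840/11 ≈ 258.18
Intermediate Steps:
G(N, K) = 25
Q = 40/11 (Q = 40*(1/11) = 40/11 ≈ 3.6364)
(G(-2, 2) + 46)*Q = (25 + 46)*(40/11) = 71*(40/11) = 2840/11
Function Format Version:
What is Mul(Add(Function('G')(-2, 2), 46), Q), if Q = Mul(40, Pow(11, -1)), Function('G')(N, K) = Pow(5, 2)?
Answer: Rational(2840, 11) ≈ 258.18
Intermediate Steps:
Function('G')(N, K) = 25
Q = Rational(40, 11) (Q = Mul(40, Rational(1, 11)) = Rational(40, 11) ≈ 3.6364)
Mul(Add(Function('G')(-2, 2), 46), Q) = Mul(Add(25, 46), Rational(40, 11)) = Mul(71, Rational(40, 11)) = Rational(2840, 11)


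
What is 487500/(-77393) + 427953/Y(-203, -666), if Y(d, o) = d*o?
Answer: -376878833/120268722 ≈ -3.1336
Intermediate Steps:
487500/(-77393) + 427953/Y(-203, -666) = 487500/(-77393) + 427953/((-203*(-666))) = 487500*(-1/77393) + 427953/135198 = -487500/77393 + 427953*(1/135198) = -487500/77393 + 4919/1554 = -376878833/120268722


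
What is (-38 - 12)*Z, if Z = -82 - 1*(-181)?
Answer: -4950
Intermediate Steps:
Z = 99 (Z = -82 + 181 = 99)
(-38 - 12)*Z = (-38 - 12)*99 = -50*99 = -4950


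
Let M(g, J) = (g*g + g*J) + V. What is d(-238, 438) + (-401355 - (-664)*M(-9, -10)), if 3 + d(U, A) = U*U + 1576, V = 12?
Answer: -221626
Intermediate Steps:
d(U, A) = 1573 + U**2 (d(U, A) = -3 + (U*U + 1576) = -3 + (U**2 + 1576) = -3 + (1576 + U**2) = 1573 + U**2)
M(g, J) = 12 + g**2 + J*g (M(g, J) = (g*g + g*J) + 12 = (g**2 + J*g) + 12 = 12 + g**2 + J*g)
d(-238, 438) + (-401355 - (-664)*M(-9, -10)) = (1573 + (-238)**2) + (-401355 - (-664)*(12 + (-9)**2 - 10*(-9))) = (1573 + 56644) + (-401355 - (-664)*(12 + 81 + 90)) = 58217 + (-401355 - (-664)*183) = 58217 + (-401355 - 1*(-121512)) = 58217 + (-401355 + 121512) = 58217 - 279843 = -221626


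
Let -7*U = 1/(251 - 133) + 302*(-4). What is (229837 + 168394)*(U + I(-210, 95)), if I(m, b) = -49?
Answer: 40647039939/826 ≈ 4.9209e+7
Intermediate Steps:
U = 142543/826 (U = -(1/(251 - 133) + 302*(-4))/7 = -(1/118 - 1208)/7 = -1/7*(-142543/118) = 142543/826 ≈ 172.57)
(229837 + 168394)*(U + I(-210, 95)) = (229837 + 168394)*(142543/826 - 49) = 398231*(102069/826) = 40647039939/826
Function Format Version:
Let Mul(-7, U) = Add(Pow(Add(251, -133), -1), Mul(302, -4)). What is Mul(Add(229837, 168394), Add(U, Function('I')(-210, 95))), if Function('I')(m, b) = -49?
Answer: Rational(40647039939, 826) ≈ 4.9209e+7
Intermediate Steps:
U = Rational(142543, 826) (U = Mul(Rational(-1, 7), Add(Pow(Add(251, -133), -1), Mul(302, -4))) = Mul(Rational(-1, 7), Add(Pow(118, -1), -1208)) = Mul(Rational(-1, 7), Add(Rational(1, 118), -1208)) = Mul(Rational(-1, 7), Rational(-142543, 118)) = Rational(142543, 826) ≈ 172.57)
Mul(Add(229837, 168394), Add(U, Function('I')(-210, 95))) = Mul(Add(229837, 168394), Add(Rational(142543, 826), -49)) = Mul(398231, Rational(102069, 826)) = Rational(40647039939, 826)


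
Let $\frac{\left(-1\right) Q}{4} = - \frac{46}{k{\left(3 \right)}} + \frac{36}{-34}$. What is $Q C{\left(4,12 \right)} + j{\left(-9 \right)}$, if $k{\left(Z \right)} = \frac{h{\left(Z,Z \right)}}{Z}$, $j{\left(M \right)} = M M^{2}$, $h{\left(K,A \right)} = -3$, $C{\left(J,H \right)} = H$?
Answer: $- \frac{49065}{17} \approx -2886.2$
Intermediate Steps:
$j{\left(M \right)} = M^{3}$
$k{\left(Z \right)} = - \frac{3}{Z}$
$Q = - \frac{3056}{17}$ ($Q = - 4 \left(- \frac{46}{\left(-3\right) \frac{1}{3}} + \frac{36}{-34}\right) = - 4 \left(- \frac{46}{\left(-3\right) \frac{1}{3}} + 36 \left(- \frac{1}{34}\right)\right) = - 4 \left(- \frac{46}{-1} - \frac{18}{17}\right) = - 4 \left(\left(-46\right) \left(-1\right) - \frac{18}{17}\right) = - 4 \left(46 - \frac{18}{17}\right) = \left(-4\right) \frac{764}{17} = - \frac{3056}{17} \approx -179.76$)
$Q C{\left(4,12 \right)} + j{\left(-9 \right)} = \left(- \frac{3056}{17}\right) 12 + \left(-9\right)^{3} = - \frac{36672}{17} - 729 = - \frac{49065}{17}$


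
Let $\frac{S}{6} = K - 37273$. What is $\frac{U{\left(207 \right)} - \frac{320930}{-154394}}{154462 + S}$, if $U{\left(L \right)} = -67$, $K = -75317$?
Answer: $\frac{2505867}{20112829183} \approx 0.00012459$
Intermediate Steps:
$S = -675540$ ($S = 6 \left(-75317 - 37273\right) = 6 \left(-112590\right) = -675540$)
$\frac{U{\left(207 \right)} - \frac{320930}{-154394}}{154462 + S} = \frac{-67 - \frac{320930}{-154394}}{154462 - 675540} = \frac{-67 - - \frac{160465}{77197}}{-521078} = \left(-67 + \frac{160465}{77197}\right) \left(- \frac{1}{521078}\right) = \left(- \frac{5011734}{77197}\right) \left(- \frac{1}{521078}\right) = \frac{2505867}{20112829183}$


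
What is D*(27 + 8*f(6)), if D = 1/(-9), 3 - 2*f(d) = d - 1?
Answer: -19/9 ≈ -2.1111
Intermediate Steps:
f(d) = 2 - d/2 (f(d) = 3/2 - (d - 1)/2 = 3/2 - (-1 + d)/2 = 3/2 + (1/2 - d/2) = 2 - d/2)
D = -1/9 ≈ -0.11111
D*(27 + 8*f(6)) = -(27 + 8*(2 - 1/2*6))/9 = -(27 + 8*(2 - 3))/9 = -(27 + 8*(-1))/9 = -(27 - 8)/9 = -1/9*19 = -19/9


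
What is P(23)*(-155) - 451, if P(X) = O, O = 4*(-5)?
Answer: 2649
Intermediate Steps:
O = -20
P(X) = -20
P(23)*(-155) - 451 = -20*(-155) - 451 = 3100 - 451 = 2649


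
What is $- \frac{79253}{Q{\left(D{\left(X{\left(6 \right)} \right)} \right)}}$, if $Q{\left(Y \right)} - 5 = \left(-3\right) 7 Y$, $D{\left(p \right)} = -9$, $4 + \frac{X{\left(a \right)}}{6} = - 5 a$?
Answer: $- \frac{79253}{194} \approx -408.52$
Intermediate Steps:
$X{\left(a \right)} = -24 - 30 a$ ($X{\left(a \right)} = -24 + 6 \left(- 5 a\right) = -24 - 30 a$)
$Q{\left(Y \right)} = 5 - 21 Y$ ($Q{\left(Y \right)} = 5 + \left(-3\right) 7 Y = 5 - 21 Y$)
$- \frac{79253}{Q{\left(D{\left(X{\left(6 \right)} \right)} \right)}} = - \frac{79253}{5 - -189} = - \frac{79253}{5 + 189} = - \frac{79253}{194}$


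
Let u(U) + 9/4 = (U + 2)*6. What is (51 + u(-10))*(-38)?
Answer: -57/2 ≈ -28.500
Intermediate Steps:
u(U) = 39/4 + 6*U (u(U) = -9/4 + (U + 2)*6 = -9/4 + (2 + U)*6 = -9/4 + (12 + 6*U) = 39/4 + 6*U)
(51 + u(-10))*(-38) = (51 + (39/4 + 6*(-10)))*(-38) = (51 + (39/4 - 60))*(-38) = (51 - 201/4)*(-38) = (3/4)*(-38) = -57/2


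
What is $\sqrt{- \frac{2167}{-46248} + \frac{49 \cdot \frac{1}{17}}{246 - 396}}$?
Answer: $\frac{23 \sqrt{201860958}}{1965540} \approx 0.16625$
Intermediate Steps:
$\sqrt{- \frac{2167}{-46248} + \frac{49 \cdot \frac{1}{17}}{246 - 396}} = \sqrt{\left(-2167\right) \left(- \frac{1}{46248}\right) + \frac{49 \cdot \frac{1}{17}}{-150}} = \sqrt{\frac{2167}{46248} - \frac{49}{2550}} = \sqrt{\frac{543283}{19655400}} = \frac{23 \sqrt{201860958}}{1965540}$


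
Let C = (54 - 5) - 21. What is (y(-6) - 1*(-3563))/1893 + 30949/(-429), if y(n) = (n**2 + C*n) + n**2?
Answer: -6344346/90233 ≈ -70.311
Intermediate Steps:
C = 28 (C = 49 - 21 = 28)
y(n) = 2*n**2 + 28*n (y(n) = (n**2 + 28*n) + n**2 = 2*n**2 + 28*n)
(y(-6) - 1*(-3563))/1893 + 30949/(-429) = (2*(-6)*(14 - 6) - 1*(-3563))/1893 + 30949/(-429) = (2*(-6)*8 + 3563)*(1/1893) + 30949*(-1/429) = (-96 + 3563)*(1/1893) - 30949/429 = 3467*(1/1893) - 30949/429 = 3467/1893 - 30949/429 = -6344346/90233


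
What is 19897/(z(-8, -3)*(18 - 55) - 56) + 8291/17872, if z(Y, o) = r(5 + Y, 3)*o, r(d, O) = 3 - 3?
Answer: -44391861/125104 ≈ -354.84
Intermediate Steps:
r(d, O) = 0
z(Y, o) = 0 (z(Y, o) = 0*o = 0)
19897/(z(-8, -3)*(18 - 55) - 56) + 8291/17872 = 19897/(0*(18 - 55) - 56) + 8291/17872 = 19897/(0*(-37) - 56) + 8291*(1/17872) = 19897/(0 - 56) + 8291/17872 = 19897/(-56) + 8291/17872 = 19897*(-1/56) + 8291/17872 = -19897/56 + 8291/17872 = -44391861/125104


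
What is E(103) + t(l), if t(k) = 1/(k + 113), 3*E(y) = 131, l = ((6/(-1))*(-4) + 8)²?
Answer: 16550/379 ≈ 43.668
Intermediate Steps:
l = 1024 (l = ((6*(-1))*(-4) + 8)² = (-6*(-4) + 8)² = (24 + 8)² = 32² = 1024)
E(y) = 131/3 (E(y) = (⅓)*131 = 131/3)
t(k) = 1/(113 + k)
E(103) + t(l) = 131/3 + 1/(113 + 1024) = 131/3 + 1/1137 = 16550/379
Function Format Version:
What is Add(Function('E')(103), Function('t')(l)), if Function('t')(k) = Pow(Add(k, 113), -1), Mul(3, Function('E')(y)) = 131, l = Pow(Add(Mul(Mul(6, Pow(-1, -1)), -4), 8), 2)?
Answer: Rational(16550, 379) ≈ 43.668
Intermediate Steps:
l = 1024 (l = Pow(Add(Mul(Mul(6, -1), -4), 8), 2) = Pow(Add(Mul(-6, -4), 8), 2) = Pow(Add(24, 8), 2) = Pow(32, 2) = 1024)
Function('E')(y) = Rational(131, 3) (Function('E')(y) = Mul(Rational(1, 3), 131) = Rational(131, 3))
Function('t')(k) = Pow(Add(113, k), -1)
Add(Function('E')(103), Function('t')(l)) = Add(Rational(131, 3), Pow(Add(113, 1024), -1)) = Add(Rational(131, 3), Pow(1137, -1)) = Add(Rational(131, 3), Rational(1, 1137)) = Rational(16550, 379)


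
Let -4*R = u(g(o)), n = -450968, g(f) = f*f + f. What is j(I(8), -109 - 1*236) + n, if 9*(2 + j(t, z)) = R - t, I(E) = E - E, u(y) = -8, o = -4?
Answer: -4058728/9 ≈ -4.5097e+5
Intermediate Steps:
g(f) = f + f² (g(f) = f² + f = f + f²)
I(E) = 0
R = 2 (R = -¼*(-8) = 2)
j(t, z) = -16/9 - t/9 (j(t, z) = -2 + (2 - t)/9 = -2 + (2/9 - t/9) = -16/9 - t/9)
j(I(8), -109 - 1*236) + n = (-16/9 - ⅑*0) - 450968 = (-16/9 + 0) - 450968 = -16/9 - 450968 = -4058728/9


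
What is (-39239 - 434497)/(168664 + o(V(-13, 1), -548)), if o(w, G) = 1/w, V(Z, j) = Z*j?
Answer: -2052856/730877 ≈ -2.8088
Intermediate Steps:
(-39239 - 434497)/(168664 + o(V(-13, 1), -548)) = (-39239 - 434497)/(168664 + 1/(-13*1)) = -473736/(168664 + 1/(-13)) = -473736/(168664 - 1/13) = -473736/2192631/13 = -473736*13/2192631 = -2052856/730877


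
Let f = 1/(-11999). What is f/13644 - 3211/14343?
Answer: -175228937153/782718336036 ≈ -0.22387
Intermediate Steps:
f = -1/11999 ≈ -8.3340e-5
f/13644 - 3211/14343 = -1/11999/13644 - 3211/14343 = -1/11999*1/13644 - 3211*1/14343 = -1/163714356 - 3211/14343 = -175228937153/782718336036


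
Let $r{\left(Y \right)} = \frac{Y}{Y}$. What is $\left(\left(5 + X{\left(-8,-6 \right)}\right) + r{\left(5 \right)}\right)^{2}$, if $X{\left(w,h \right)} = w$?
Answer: $4$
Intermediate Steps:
$r{\left(Y \right)} = 1$
$\left(\left(5 + X{\left(-8,-6 \right)}\right) + r{\left(5 \right)}\right)^{2} = \left(\left(5 - 8\right) + 1\right)^{2} = \left(-3 + 1\right)^{2} = \left(-2\right)^{2} = 4$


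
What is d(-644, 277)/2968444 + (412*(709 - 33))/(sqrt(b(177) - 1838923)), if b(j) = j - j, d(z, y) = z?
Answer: -161/742111 - 278512*I*sqrt(1838923)/1838923 ≈ -0.00021695 - 205.38*I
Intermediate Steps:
b(j) = 0
d(-644, 277)/2968444 + (412*(709 - 33))/(sqrt(b(177) - 1838923)) = -644/2968444 + (412*(709 - 33))/(sqrt(0 - 1838923)) = -644*1/2968444 + (412*676)/(sqrt(-1838923)) = -161/742111 + 278512/((I*sqrt(1838923))) = -161/742111 + 278512*(-I*sqrt(1838923)/1838923) = -161/742111 - 278512*I*sqrt(1838923)/1838923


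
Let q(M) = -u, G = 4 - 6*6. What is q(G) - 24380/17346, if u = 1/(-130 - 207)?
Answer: -4099357/2922801 ≈ -1.4025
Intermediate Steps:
G = -32 (G = 4 - 36 = -32)
u = -1/337 (u = 1/(-337) = -1/337 ≈ -0.0029674)
q(M) = 1/337 (q(M) = -1*(-1/337) = 1/337)
q(G) - 24380/17346 = 1/337 - 24380/17346 = 1/337 - 24380*1/17346 = 1/337 - 12190/8673 = -4099357/2922801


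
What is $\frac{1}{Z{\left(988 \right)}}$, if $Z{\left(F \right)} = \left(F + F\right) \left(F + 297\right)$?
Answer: $\frac{1}{2539160} \approx 3.9383 \cdot 10^{-7}$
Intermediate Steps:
$Z{\left(F \right)} = 2 F \left(297 + F\right)$
$\frac{1}{Z{\left(988 \right)}} = \frac{1}{2 \cdot 988 \left(297 + 988\right)} = \frac{1}{2 \cdot 988 \cdot 1285} = \frac{1}{2539160}$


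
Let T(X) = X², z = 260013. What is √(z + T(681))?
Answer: √723774 ≈ 850.75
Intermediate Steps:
√(z + T(681)) = √(260013 + 681²) = √(260013 + 463761) = √723774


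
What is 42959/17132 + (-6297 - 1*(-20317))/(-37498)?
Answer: 685342971/321207868 ≈ 2.1336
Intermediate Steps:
42959/17132 + (-6297 - 1*(-20317))/(-37498) = 42959*(1/17132) + (-6297 + 20317)*(-1/37498) = 42959/17132 + 14020*(-1/37498) = 42959/17132 - 7010/18749 = 685342971/321207868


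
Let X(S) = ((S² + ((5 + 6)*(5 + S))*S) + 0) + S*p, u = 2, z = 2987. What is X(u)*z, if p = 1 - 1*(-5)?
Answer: 507790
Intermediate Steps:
p = 6 (p = 1 + 5 = 6)
X(S) = S² + 6*S + S*(55 + 11*S) (X(S) = ((S² + ((5 + 6)*(5 + S))*S) + 0) + S*6 = ((S² + (11*(5 + S))*S) + 0) + 6*S = ((S² + (55 + 11*S)*S) + 0) + 6*S = ((S² + S*(55 + 11*S)) + 0) + 6*S = (S² + S*(55 + 11*S)) + 6*S = S² + 6*S + S*(55 + 11*S))
X(u)*z = (2*(61 + 12*2))*2987 = (2*(61 + 24))*2987 = (2*85)*2987 = 170*2987 = 507790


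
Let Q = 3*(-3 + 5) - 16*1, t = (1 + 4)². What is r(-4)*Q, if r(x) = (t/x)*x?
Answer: -250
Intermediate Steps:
t = 25 (t = 5² = 25)
Q = -10 (Q = 3*2 - 16 = 6 - 16 = -10)
r(x) = 25 (r(x) = (25/x)*x = 25)
r(-4)*Q = 25*(-10) = -250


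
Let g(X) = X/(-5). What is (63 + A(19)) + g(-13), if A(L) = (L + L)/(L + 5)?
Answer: 4031/60 ≈ 67.183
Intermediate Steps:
g(X) = -X/5 (g(X) = X*(-⅕) = -X/5)
A(L) = 2*L/(5 + L) (A(L) = (2*L)/(5 + L) = 2*L/(5 + L))
(63 + A(19)) + g(-13) = (63 + 2*19/(5 + 19)) - ⅕*(-13) = (63 + 2*19/24) + 13/5 = (63 + 2*19*(1/24)) + 13/5 = (63 + 19/12) + 13/5 = 775/12 + 13/5 = 4031/60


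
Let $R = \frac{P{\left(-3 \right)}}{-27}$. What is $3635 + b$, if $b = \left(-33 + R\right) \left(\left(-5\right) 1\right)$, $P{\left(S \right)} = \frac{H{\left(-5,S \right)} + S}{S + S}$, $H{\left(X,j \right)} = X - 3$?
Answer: $\frac{615655}{162} \approx 3800.3$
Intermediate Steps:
$H{\left(X,j \right)} = -3 + X$
$P{\left(S \right)} = \frac{-8 + S}{2 S}$ ($P{\left(S \right)} = \frac{\left(-3 - 5\right) + S}{S + S} = \frac{-8 + S}{2 S}$)
$R = - \frac{11}{162}$ ($R = \frac{\frac{1}{2} \frac{1}{-3} \left(-8 - 3\right)}{-27} = \frac{1}{2} \left(- \frac{1}{3}\right) \left(-11\right) \left(- \frac{1}{27}\right) = \frac{11}{6} \left(- \frac{1}{27}\right) = - \frac{11}{162} \approx -0.067901$)
$b = \frac{26785}{162}$ ($b = \left(-33 - \frac{11}{162}\right) \left(\left(-5\right) 1\right) = \left(- \frac{5357}{162}\right) \left(-5\right) = \frac{26785}{162} \approx 165.34$)
$3635 + b = 3635 + \frac{26785}{162} = \frac{615655}{162}$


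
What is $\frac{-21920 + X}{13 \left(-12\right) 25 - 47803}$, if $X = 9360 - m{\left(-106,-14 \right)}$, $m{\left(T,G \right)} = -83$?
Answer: $\frac{12477}{51703} \approx 0.24132$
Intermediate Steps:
$X = 9443$ ($X = 9360 - -83 = 9360 + 83 = 9443$)
$\frac{-21920 + X}{13 \left(-12\right) 25 - 47803} = \frac{-21920 + 9443}{13 \left(-12\right) 25 - 47803} = - \frac{12477}{\left(-156\right) 25 - 47803} = - \frac{12477}{-3900 - 47803} = - \frac{12477}{-51703} = \left(-12477\right) \left(- \frac{1}{51703}\right) = \frac{12477}{51703}$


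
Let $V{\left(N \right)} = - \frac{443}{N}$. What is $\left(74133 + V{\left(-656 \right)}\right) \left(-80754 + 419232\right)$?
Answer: $\frac{8230378753149}{328} \approx 2.5093 \cdot 10^{10}$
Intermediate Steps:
$\left(74133 + V{\left(-656 \right)}\right) \left(-80754 + 419232\right) = \left(74133 - \frac{443}{-656}\right) \left(-80754 + 419232\right) = \left(74133 - - \frac{443}{656}\right) 338478 = \left(74133 + \frac{443}{656}\right) 338478 = \frac{48631691}{656} \cdot 338478 = \frac{8230378753149}{328}$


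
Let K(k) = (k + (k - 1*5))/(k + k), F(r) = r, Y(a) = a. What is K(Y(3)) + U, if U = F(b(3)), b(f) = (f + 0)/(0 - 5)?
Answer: -13/30 ≈ -0.43333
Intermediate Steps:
b(f) = -f/5 (b(f) = f/(-5) = f*(-1/5) = -f/5)
K(k) = (-5 + 2*k)/(2*k) (K(k) = (k + (k - 5))/((2*k)) = (k + (-5 + k))*(1/(2*k)) = (-5 + 2*k)*(1/(2*k)) = (-5 + 2*k)/(2*k))
U = -3/5 (U = -1/5*3 = -3/5 ≈ -0.60000)
K(Y(3)) + U = (-5/2 + 3)/3 - 3/5 = (1/3)*(1/2) - 3/5 = 1/6 - 3/5 = -13/30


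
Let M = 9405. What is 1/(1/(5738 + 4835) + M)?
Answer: 10573/99439066 ≈ 0.00010633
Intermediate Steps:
1/(1/(5738 + 4835) + M) = 1/(1/(5738 + 4835) + 9405) = 1/(1/10573 + 9405) = 1/(99439066/10573) = 10573/99439066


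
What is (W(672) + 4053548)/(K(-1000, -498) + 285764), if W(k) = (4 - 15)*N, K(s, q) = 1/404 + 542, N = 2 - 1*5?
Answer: 1637646724/115667625 ≈ 14.158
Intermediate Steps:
N = -3 (N = 2 - 5 = -3)
K(s, q) = 218969/404 (K(s, q) = 1/404 + 542 = 218969/404)
W(k) = 33 (W(k) = (4 - 15)*(-3) = -11*(-3) = 33)
(W(672) + 4053548)/(K(-1000, -498) + 285764) = (33 + 4053548)/(218969/404 + 285764) = 4053581/(115667625/404) = 4053581*(404/115667625) = 1637646724/115667625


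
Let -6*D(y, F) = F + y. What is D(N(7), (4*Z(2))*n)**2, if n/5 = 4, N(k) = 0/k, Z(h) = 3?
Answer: 1600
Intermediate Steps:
N(k) = 0
n = 20 (n = 5*4 = 20)
D(y, F) = -F/6 - y/6 (D(y, F) = -(F + y)/6 = -F/6 - y/6)
D(N(7), (4*Z(2))*n)**2 = (-4*3*20/6 - 1/6*0)**2 = (-2*20 + 0)**2 = (-1/6*240 + 0)**2 = (-40 + 0)**2 = (-40)**2 = 1600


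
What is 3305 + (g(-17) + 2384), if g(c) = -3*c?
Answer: 5740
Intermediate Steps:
3305 + (g(-17) + 2384) = 3305 + (-3*(-17) + 2384) = 3305 + (51 + 2384) = 3305 + 2435 = 5740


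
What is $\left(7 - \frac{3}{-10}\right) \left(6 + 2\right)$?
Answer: $\frac{292}{5} \approx 58.4$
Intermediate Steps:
$\left(7 - \frac{3}{-10}\right) \left(6 + 2\right) = \left(7 - - \frac{3}{10}\right) 8 = \left(7 + \frac{3}{10}\right) 8 = \frac{73}{10} \cdot 8 = \frac{292}{5}$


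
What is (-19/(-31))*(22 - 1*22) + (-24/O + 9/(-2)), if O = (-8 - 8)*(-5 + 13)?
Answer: -69/16 ≈ -4.3125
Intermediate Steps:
O = -128 (O = -16*8 = -128)
(-19/(-31))*(22 - 1*22) + (-24/O + 9/(-2)) = (-19/(-31))*(22 - 1*22) + (-24/(-128) + 9/(-2)) = (-19*(-1/31))*(22 - 22) + (-24*(-1/128) + 9*(-1/2)) = (19/31)*0 + (3/16 - 9/2) = 0 - 69/16 = -69/16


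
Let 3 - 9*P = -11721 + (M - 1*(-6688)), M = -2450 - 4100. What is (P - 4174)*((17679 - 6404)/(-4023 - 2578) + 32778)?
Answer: -45698672780/483 ≈ -9.4614e+7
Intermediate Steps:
M = -6550
P = 3862/3 (P = 1/3 - (-11721 + (-6550 - 1*(-6688)))/9 = 1/3 - (-11721 + (-6550 + 6688))/9 = 1/3 - (-11721 + 138)/9 = 1/3 - 1/9*(-11583) = 1/3 + 1287 = 3862/3 ≈ 1287.3)
(P - 4174)*((17679 - 6404)/(-4023 - 2578) + 32778) = (3862/3 - 4174)*((17679 - 6404)/(-4023 - 2578) + 32778) = -8660*(11275/(-6601) + 32778)/3 = -8660*(11275*(-1/6601) + 32778)/3 = -8660*(-275/161 + 32778)/3 = -8660/3*5276983/161 = -45698672780/483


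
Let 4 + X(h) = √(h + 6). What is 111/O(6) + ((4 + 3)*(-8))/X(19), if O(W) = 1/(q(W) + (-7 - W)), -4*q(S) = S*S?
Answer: -2498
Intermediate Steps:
q(S) = -S²/4 (q(S) = -S*S/4 = -S²/4)
O(W) = 1/(-7 - W - W²/4) (O(W) = 1/(-W²/4 + (-7 - W)) = 1/(-7 - W - W²/4))
X(h) = -4 + √(6 + h) (X(h) = -4 + √(h + 6) = -4 + √(6 + h))
111/O(6) + ((4 + 3)*(-8))/X(19) = 111/((-4/(28 + 6² + 4*6))) + ((4 + 3)*(-8))/(-4 + √(6 + 19)) = 111/((-4/(28 + 36 + 24))) + (7*(-8))/(-4 + √25) = 111/((-4/88)) - 56/(-4 + 5) = 111/((-4*1/88)) - 56/1 = 111/(-1/22) - 56*1 = 111*(-22) - 56 = -2442 - 56 = -2498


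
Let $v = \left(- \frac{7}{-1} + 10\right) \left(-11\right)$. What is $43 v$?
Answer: $-8041$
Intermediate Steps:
$v = -187$ ($v = \left(\left(-7\right) \left(-1\right) + 10\right) \left(-11\right) = \left(7 + 10\right) \left(-11\right) = 17 \left(-11\right) = -187$)
$43 v = 43 \left(-187\right) = -8041$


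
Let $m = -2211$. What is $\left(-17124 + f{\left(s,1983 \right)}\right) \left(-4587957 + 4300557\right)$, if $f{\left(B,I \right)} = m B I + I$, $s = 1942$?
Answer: $2447080286743800$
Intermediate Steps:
$f{\left(B,I \right)} = I - 2211 B I$ ($f{\left(B,I \right)} = - 2211 B I + I = I - 2211 B I$)
$\left(-17124 + f{\left(s,1983 \right)}\right) \left(-4587957 + 4300557\right) = \left(-17124 + 1983 \left(1 - 4293762\right)\right) \left(-4587957 + 4300557\right) = \left(-17124 + 1983 \left(1 - 4293762\right)\right) \left(-287400\right) = \left(-17124 + 1983 \left(-4293761\right)\right) \left(-287400\right) = \left(-17124 - 8514528063\right) \left(-287400\right) = \left(-8514545187\right) \left(-287400\right) = 2447080286743800$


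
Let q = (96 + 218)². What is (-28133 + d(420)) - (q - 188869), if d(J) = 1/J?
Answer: 26098801/420 ≈ 62140.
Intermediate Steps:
q = 98596 (q = 314² = 98596)
(-28133 + d(420)) - (q - 188869) = (-28133 + 1/420) - (98596 - 188869) = (-28133 + 1/420) - 1*(-90273) = -11815859/420 + 90273 = 26098801/420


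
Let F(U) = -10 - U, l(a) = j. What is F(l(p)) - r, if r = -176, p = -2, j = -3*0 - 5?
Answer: 171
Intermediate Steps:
j = -5 (j = 0 - 5 = -5)
l(a) = -5
F(l(p)) - r = (-10 - 1*(-5)) - 1*(-176) = (-10 + 5) + 176 = -5 + 176 = 171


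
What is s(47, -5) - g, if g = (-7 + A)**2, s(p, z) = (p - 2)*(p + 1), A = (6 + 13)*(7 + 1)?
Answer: -18865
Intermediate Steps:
A = 152 (A = 19*8 = 152)
s(p, z) = (1 + p)*(-2 + p) (s(p, z) = (-2 + p)*(1 + p) = (1 + p)*(-2 + p))
g = 21025 (g = (-7 + 152)**2 = 145**2 = 21025)
s(47, -5) - g = (-2 + 47**2 - 1*47) - 1*21025 = (-2 + 2209 - 47) - 21025 = 2160 - 21025 = -18865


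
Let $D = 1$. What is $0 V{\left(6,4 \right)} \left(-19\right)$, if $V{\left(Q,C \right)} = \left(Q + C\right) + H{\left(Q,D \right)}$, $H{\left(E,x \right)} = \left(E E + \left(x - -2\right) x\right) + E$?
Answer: $0$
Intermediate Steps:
$H{\left(E,x \right)} = E + E^{2} + x \left(2 + x\right)$ ($H{\left(E,x \right)} = \left(E^{2} + \left(x + 2\right) x\right) + E = \left(E^{2} + \left(2 + x\right) x\right) + E = \left(E^{2} + x \left(2 + x\right)\right) + E = E + E^{2} + x \left(2 + x\right)$)
$V{\left(Q,C \right)} = 3 + C + Q^{2} + 2 Q$ ($V{\left(Q,C \right)} = \left(Q + C\right) + \left(Q + Q^{2} + 1^{2} + 2 \cdot 1\right) = \left(C + Q\right) + \left(Q + Q^{2} + 1 + 2\right) = \left(C + Q\right) + \left(3 + Q + Q^{2}\right) = 3 + C + Q^{2} + 2 Q$)
$0 V{\left(6,4 \right)} \left(-19\right) = 0 \left(3 + 4 + 6^{2} + 2 \cdot 6\right) \left(-19\right) = 0 \left(3 + 4 + 36 + 12\right) \left(-19\right) = 0 \cdot 55 \left(-19\right) = 0 \left(-19\right) = 0$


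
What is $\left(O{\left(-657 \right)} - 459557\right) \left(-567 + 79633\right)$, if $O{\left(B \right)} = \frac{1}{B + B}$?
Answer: $- \frac{23872314321167}{657} \approx -3.6335 \cdot 10^{10}$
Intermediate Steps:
$O{\left(B \right)} = \frac{1}{2 B}$
$\left(O{\left(-657 \right)} - 459557\right) \left(-567 + 79633\right) = \left(\frac{1}{2 \left(-657\right)} - 459557\right) \left(-567 + 79633\right) = \left(\frac{1}{2} \left(- \frac{1}{657}\right) - 459557\right) 79066 = \left(- \frac{1}{1314} - 459557\right) 79066 = \left(- \frac{603857899}{1314}\right) 79066 = - \frac{23872314321167}{657}$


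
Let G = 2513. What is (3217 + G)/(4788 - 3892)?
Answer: 2865/448 ≈ 6.3951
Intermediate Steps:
(3217 + G)/(4788 - 3892) = (3217 + 2513)/(4788 - 3892) = 5730/896 = 5730*(1/896) = 2865/448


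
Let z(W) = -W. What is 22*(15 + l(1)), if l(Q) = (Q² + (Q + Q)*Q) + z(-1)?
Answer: 418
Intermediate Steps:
l(Q) = 1 + 3*Q² (l(Q) = (Q² + (Q + Q)*Q) - 1*(-1) = (Q² + (2*Q)*Q) + 1 = (Q² + 2*Q²) + 1 = 3*Q² + 1 = 1 + 3*Q²)
22*(15 + l(1)) = 22*(15 + (1 + 3*1²)) = 22*(15 + (1 + 3*1)) = 22*(15 + (1 + 3)) = 22*(15 + 4) = 22*19 = 418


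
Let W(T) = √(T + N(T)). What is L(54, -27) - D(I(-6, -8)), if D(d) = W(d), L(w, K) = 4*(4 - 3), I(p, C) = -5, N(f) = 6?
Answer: 3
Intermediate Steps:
L(w, K) = 4 (L(w, K) = 4*1 = 4)
W(T) = √(6 + T) (W(T) = √(T + 6) = √(6 + T))
D(d) = √(6 + d)
L(54, -27) - D(I(-6, -8)) = 4 - √(6 - 5) = 4 - √1 = 4 - 1*1 = 4 - 1 = 3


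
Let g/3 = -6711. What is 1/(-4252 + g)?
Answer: -1/24385 ≈ -4.1009e-5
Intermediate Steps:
g = -20133 (g = 3*(-6711) = -20133)
1/(-4252 + g) = 1/(-4252 - 20133) = 1/(-24385) = -1/24385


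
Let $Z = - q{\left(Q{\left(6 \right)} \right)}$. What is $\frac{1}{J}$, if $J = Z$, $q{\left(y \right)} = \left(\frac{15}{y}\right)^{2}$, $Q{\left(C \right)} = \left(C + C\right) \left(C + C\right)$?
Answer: $- \frac{2304}{25} \approx -92.16$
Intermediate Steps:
$Q{\left(C \right)} = 4 C^{2}$ ($Q{\left(C \right)} = 2 C 2 C = 4 C^{2}$)
$q{\left(y \right)} = \frac{225}{y^{2}}$
$Z = - \frac{25}{2304}$ ($Z = - \frac{225}{20736} = \left(-1\right) \frac{25}{2304} = - \frac{25}{2304} \approx -0.010851$)
$J = - \frac{25}{2304} \approx -0.010851$
$\frac{1}{J} = \frac{1}{- \frac{25}{2304}} = - \frac{2304}{25}$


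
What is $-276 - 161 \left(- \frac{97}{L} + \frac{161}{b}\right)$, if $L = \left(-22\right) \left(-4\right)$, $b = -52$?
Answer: $\frac{457539}{1144} \approx 399.95$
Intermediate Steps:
$L = 88$
$-276 - 161 \left(- \frac{97}{L} + \frac{161}{b}\right) = -276 - 161 \left(- \frac{97}{88} + \frac{161}{-52}\right) = -276 - 161 \left(\left(-97\right) \frac{1}{88} + 161 \left(- \frac{1}{52}\right)\right) = -276 - 161 \left(- \frac{97}{88} - \frac{161}{52}\right) = -276 - - \frac{773283}{1144} = -276 + \frac{773283}{1144} = \frac{457539}{1144}$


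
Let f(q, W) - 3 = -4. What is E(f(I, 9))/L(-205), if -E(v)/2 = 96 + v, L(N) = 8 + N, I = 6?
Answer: 190/197 ≈ 0.96447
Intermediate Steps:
f(q, W) = -1 (f(q, W) = 3 - 4 = -1)
E(v) = -192 - 2*v (E(v) = -2*(96 + v) = -192 - 2*v)
E(f(I, 9))/L(-205) = (-192 - 2*(-1))/(8 - 205) = (-192 + 2)/(-197) = -190*(-1/197) = 190/197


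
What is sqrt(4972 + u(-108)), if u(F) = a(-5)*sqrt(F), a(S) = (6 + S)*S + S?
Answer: 2*sqrt(1243 - 15*I*sqrt(3)) ≈ 70.516 - 0.73687*I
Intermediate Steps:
a(S) = S + S*(6 + S) (a(S) = S*(6 + S) + S = S + S*(6 + S))
u(F) = -10*sqrt(F) (u(F) = (-5*(7 - 5))*sqrt(F) = (-5*2)*sqrt(F) = -10*sqrt(F))
sqrt(4972 + u(-108)) = sqrt(4972 - 60*I*sqrt(3))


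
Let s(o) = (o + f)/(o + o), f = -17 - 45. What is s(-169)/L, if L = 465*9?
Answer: 77/471510 ≈ 0.00016331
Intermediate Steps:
f = -62
L = 4185
s(o) = (-62 + o)/(2*o) (s(o) = (o - 62)/(o + o) = (-62 + o)/((2*o)) = (-62 + o)*(1/(2*o)) = (-62 + o)/(2*o))
s(-169)/L = ((½)*(-62 - 169)/(-169))/4185 = ((½)*(-1/169)*(-231))*(1/4185) = (231/338)*(1/4185) = 77/471510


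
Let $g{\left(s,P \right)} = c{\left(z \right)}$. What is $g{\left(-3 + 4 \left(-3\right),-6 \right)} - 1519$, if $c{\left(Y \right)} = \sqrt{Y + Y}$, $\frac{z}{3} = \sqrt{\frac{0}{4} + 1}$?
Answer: $-1519 + \sqrt{6} \approx -1516.6$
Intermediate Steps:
$z = 3$ ($z = 3 \sqrt{\frac{0}{4} + 1} = 3 \sqrt{0 \cdot \frac{1}{4} + 1} = 3 \sqrt{0 + 1} = 3 \sqrt{1} = 3 \cdot 1 = 3$)
$c{\left(Y \right)} = \sqrt{2} \sqrt{Y}$ ($c{\left(Y \right)} = \sqrt{2 Y} = \sqrt{2} \sqrt{Y}$)
$g{\left(s,P \right)} = \sqrt{6}$ ($g{\left(s,P \right)} = \sqrt{2} \sqrt{3} = \sqrt{6}$)
$g{\left(-3 + 4 \left(-3\right),-6 \right)} - 1519 = \sqrt{6} - 1519 = -1519 + \sqrt{6}$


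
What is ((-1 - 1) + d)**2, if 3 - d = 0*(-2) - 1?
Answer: 4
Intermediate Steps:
d = 4 (d = 3 - (0*(-2) - 1) = 3 - (0 - 1) = 3 - 1*(-1) = 3 + 1 = 4)
((-1 - 1) + d)**2 = ((-1 - 1) + 4)**2 = (-2 + 4)**2 = 2**2 = 4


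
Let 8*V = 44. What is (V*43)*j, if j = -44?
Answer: -10406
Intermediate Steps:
V = 11/2 (V = (⅛)*44 = 11/2 ≈ 5.5000)
(V*43)*j = ((11/2)*43)*(-44) = (473/2)*(-44) = -10406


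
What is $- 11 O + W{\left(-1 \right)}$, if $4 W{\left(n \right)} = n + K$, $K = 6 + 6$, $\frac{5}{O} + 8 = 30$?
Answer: $\frac{1}{4} \approx 0.25$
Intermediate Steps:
$O = \frac{5}{22}$ ($O = \frac{5}{-8 + 30} = \frac{5}{22} \approx 0.22727$)
$K = 12$
$W{\left(n \right)} = 3 + \frac{n}{4}$ ($W{\left(n \right)} = \frac{n + 12}{4} = \frac{12 + n}{4} = 3 + \frac{n}{4}$)
$- 11 O + W{\left(-1 \right)} = \left(-11\right) \frac{5}{22} + \left(3 + \frac{1}{4} \left(-1\right)\right) = - \frac{5}{2} + \left(3 - \frac{1}{4}\right) = - \frac{5}{2} + \frac{11}{4} = \frac{1}{4}$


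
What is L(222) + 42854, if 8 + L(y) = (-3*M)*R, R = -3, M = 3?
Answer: 42873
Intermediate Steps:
L(y) = 19 (L(y) = -8 - 3*3*(-3) = -8 - 9*(-3) = -8 + 27 = 19)
L(222) + 42854 = 19 + 42854 = 42873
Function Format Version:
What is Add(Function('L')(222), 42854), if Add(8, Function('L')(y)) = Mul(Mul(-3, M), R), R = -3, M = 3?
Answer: 42873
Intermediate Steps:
Function('L')(y) = 19 (Function('L')(y) = Add(-8, Mul(Mul(-3, 3), -3)) = Add(-8, Mul(-9, -3)) = Add(-8, 27) = 19)
Add(Function('L')(222), 42854) = Add(19, 42854) = 42873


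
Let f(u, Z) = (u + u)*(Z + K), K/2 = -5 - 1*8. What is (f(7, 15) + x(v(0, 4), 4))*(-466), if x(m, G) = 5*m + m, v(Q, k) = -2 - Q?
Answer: 77356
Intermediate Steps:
x(m, G) = 6*m
K = -26 (K = 2*(-5 - 1*8) = 2*(-5 - 8) = 2*(-13) = -26)
f(u, Z) = 2*u*(-26 + Z) (f(u, Z) = (u + u)*(Z - 26) = (2*u)*(-26 + Z) = 2*u*(-26 + Z))
(f(7, 15) + x(v(0, 4), 4))*(-466) = (2*7*(-26 + 15) + 6*(-2 - 1*0))*(-466) = (2*7*(-11) + 6*(-2 + 0))*(-466) = (-154 + 6*(-2))*(-466) = (-154 - 12)*(-466) = -166*(-466) = 77356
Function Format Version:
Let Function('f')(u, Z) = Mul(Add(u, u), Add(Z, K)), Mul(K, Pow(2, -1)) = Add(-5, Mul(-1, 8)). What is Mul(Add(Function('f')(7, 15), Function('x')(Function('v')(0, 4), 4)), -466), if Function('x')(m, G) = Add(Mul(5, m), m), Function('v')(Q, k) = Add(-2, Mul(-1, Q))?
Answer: 77356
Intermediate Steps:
Function('x')(m, G) = Mul(6, m)
K = -26 (K = Mul(2, Add(-5, Mul(-1, 8))) = Mul(2, Add(-5, -8)) = Mul(2, -13) = -26)
Function('f')(u, Z) = Mul(2, u, Add(-26, Z)) (Function('f')(u, Z) = Mul(Add(u, u), Add(Z, -26)) = Mul(Mul(2, u), Add(-26, Z)) = Mul(2, u, Add(-26, Z)))
Mul(Add(Function('f')(7, 15), Function('x')(Function('v')(0, 4), 4)), -466) = Mul(Add(Mul(2, 7, Add(-26, 15)), Mul(6, Add(-2, Mul(-1, 0)))), -466) = Mul(Add(Mul(2, 7, -11), Mul(6, Add(-2, 0))), -466) = Mul(Add(-154, Mul(6, -2)), -466) = Mul(Add(-154, -12), -466) = Mul(-166, -466) = 77356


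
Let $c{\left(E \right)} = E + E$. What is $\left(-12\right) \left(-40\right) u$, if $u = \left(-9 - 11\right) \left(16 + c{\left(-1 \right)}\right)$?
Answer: $-134400$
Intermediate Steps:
$c{\left(E \right)} = 2 E$
$u = -280$ ($u = \left(-9 - 11\right) \left(16 + 2 \left(-1\right)\right) = - 20 \left(16 - 2\right) = \left(-20\right) 14 = -280$)
$\left(-12\right) \left(-40\right) u = \left(-12\right) \left(-40\right) \left(-280\right) = 480 \left(-280\right) = -134400$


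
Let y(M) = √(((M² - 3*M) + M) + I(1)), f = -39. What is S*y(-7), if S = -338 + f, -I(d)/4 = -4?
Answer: -377*√79 ≈ -3350.8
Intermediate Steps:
I(d) = 16 (I(d) = -4*(-4) = 16)
S = -377 (S = -338 - 39 = -377)
y(M) = √(16 + M² - 2*M) (y(M) = √(((M² - 3*M) + M) + 16) = √((M² - 2*M) + 16) = √(16 + M² - 2*M))
S*y(-7) = -377*√(16 + (-7)² - 2*(-7)) = -377*√(16 + 49 + 14) = -377*√79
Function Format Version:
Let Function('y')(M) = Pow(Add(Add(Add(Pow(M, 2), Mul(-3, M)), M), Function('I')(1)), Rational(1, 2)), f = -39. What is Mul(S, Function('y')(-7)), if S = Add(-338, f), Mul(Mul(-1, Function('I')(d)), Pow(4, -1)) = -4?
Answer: Mul(-377, Pow(79, Rational(1, 2))) ≈ -3350.8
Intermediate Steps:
Function('I')(d) = 16 (Function('I')(d) = Mul(-4, -4) = 16)
S = -377 (S = Add(-338, -39) = -377)
Function('y')(M) = Pow(Add(16, Pow(M, 2), Mul(-2, M)), Rational(1, 2)) (Function('y')(M) = Pow(Add(Add(Add(Pow(M, 2), Mul(-3, M)), M), 16), Rational(1, 2)) = Pow(Add(Add(Pow(M, 2), Mul(-2, M)), 16), Rational(1, 2)) = Pow(Add(16, Pow(M, 2), Mul(-2, M)), Rational(1, 2)))
Mul(S, Function('y')(-7)) = Mul(-377, Pow(Add(16, Pow(-7, 2), Mul(-2, -7)), Rational(1, 2))) = Mul(-377, Pow(Add(16, 49, 14), Rational(1, 2))) = Mul(-377, Pow(79, Rational(1, 2)))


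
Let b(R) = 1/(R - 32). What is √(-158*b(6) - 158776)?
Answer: I*√26832117/13 ≈ 398.46*I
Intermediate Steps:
b(R) = 1/(-32 + R)
√(-158*b(6) - 158776) = √(-158/(-32 + 6) - 158776) = √(-158/(-26) - 158776) = √(-158*(-1/26) - 158776) = √(79/13 - 158776) = √(-2064009/13) = I*√26832117/13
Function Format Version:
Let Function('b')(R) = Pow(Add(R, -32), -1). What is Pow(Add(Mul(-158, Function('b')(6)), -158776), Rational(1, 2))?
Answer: Mul(Rational(1, 13), I, Pow(26832117, Rational(1, 2))) ≈ Mul(398.46, I)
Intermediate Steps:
Function('b')(R) = Pow(Add(-32, R), -1)
Pow(Add(Mul(-158, Function('b')(6)), -158776), Rational(1, 2)) = Pow(Add(Mul(-158, Pow(Add(-32, 6), -1)), -158776), Rational(1, 2)) = Pow(Add(Mul(-158, Pow(-26, -1)), -158776), Rational(1, 2)) = Pow(Add(Mul(-158, Rational(-1, 26)), -158776), Rational(1, 2)) = Pow(Add(Rational(79, 13), -158776), Rational(1, 2)) = Pow(Rational(-2064009, 13), Rational(1, 2)) = Mul(Rational(1, 13), I, Pow(26832117, Rational(1, 2)))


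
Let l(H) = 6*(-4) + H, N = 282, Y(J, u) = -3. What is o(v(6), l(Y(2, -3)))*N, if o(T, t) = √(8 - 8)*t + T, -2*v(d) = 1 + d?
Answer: -987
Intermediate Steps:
v(d) = -½ - d/2 (v(d) = -(1 + d)/2 = -½ - d/2)
l(H) = -24 + H
o(T, t) = T (o(T, t) = √0*t + T = 0*t + T = 0 + T = T)
o(v(6), l(Y(2, -3)))*N = (-½ - ½*6)*282 = (-½ - 3)*282 = -7/2*282 = -987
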